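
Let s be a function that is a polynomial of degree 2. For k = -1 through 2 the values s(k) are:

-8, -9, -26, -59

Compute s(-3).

Write s(k) = ak² + bk + c; the 4 given values yield a linear system in the 3 coefficients.
Solving, s(k) = -8k² - 9k - 9.
Then s(-3) = -54.

-54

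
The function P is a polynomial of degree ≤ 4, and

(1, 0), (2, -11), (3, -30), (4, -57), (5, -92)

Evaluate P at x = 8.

Write P(x) = ax^4 + bx³ + cx² + dx + e; the 5 given values yield a linear system in the 5 coefficients.
Solving, the top 2 coefficients vanish, and P(x) = -4x² + x + 3.
Then P(8) = -245.

-245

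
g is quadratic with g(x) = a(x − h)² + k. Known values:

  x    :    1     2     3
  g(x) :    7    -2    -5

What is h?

First differences -9, -3; second difference 6 = 2a, so a = 3.
Expanding, the x-coefficient is −2ah = -6h; matching it to the data gives h = 3, and then k = -5.
So g(x) = 3(x − 3)² − 5.
Hence h = 3.

3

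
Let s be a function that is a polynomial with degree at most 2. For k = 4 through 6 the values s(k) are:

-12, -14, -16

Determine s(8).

Write s(k) = ak² + bk + c; the 3 given values yield a linear system in the 3 coefficients.
Solving, the leading coefficient vanishes, and s(k) = -2k - 4.
Then s(8) = -20.

-20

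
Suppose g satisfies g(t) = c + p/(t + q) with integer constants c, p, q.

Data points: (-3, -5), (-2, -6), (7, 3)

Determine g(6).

4

(g(t) − c)(t + q) = p for each data point; the three points give a linear system in c and q, then p follows.
Solving: c = -1, q = -2, p = 20, so g(t) = -1 + 20/(t − 2).
Then g(6) = -1 + 20/4 = 4.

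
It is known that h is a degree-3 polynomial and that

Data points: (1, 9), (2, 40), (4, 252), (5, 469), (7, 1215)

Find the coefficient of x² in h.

4

Write h(x) = ax³ + bx² + cx + d; the 5 given values yield a linear system in the 4 coefficients.
Solving, h(x) = 3x³ + 4x² - 2x + 4.
The coefficient of x² is 4.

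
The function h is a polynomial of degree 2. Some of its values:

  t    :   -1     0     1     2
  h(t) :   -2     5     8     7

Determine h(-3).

Write h(t) = at² + bt + c; the 4 given values yield a linear system in the 3 coefficients.
Solving, h(t) = -2t² + 5t + 5.
Then h(-3) = -28.

-28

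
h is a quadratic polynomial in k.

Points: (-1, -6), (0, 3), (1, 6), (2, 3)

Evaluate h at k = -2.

-21

Write h(k) = ak² + bk + c; the 4 given values yield a linear system in the 3 coefficients.
Solving, h(k) = -3k² + 6k + 3.
Then h(-2) = -21.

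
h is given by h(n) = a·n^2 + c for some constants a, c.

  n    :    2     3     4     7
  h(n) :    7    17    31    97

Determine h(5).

From h(2) = 7 and h(3) = 17: 4a + c = 7 and 9a + c = 17.
Subtracting: 5a = 10, so a = 2; then c = 7 − 2·4 = -1.
So h(n) = 2n² − 1, and h(5) = 49.

49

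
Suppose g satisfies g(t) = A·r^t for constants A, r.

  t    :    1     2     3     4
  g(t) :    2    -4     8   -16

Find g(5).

Consecutive ratio: -4/2 = -2, and 8/(-4) = -2, so r = -2.
Then A·(-2)^1 = 2 gives A = -1, and g(t) = -1·(-2)^t.
g(5) = -1·(-2)^5 = 32.

32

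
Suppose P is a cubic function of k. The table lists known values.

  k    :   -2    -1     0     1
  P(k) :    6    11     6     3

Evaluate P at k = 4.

126

Write P(k) = ak³ + bk² + ck + d; the 4 given values yield a linear system in the 4 coefficients.
Solving, P(k) = 2k³ + k² - 6k + 6.
Then P(4) = 126.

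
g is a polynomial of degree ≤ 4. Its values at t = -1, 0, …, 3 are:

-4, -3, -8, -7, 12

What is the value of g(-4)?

First differences: 1, -5, 1, 19. Second differences: -6, 6, 18. Third differences: 12, 12.
Level-3 differences are constant, so g has degree 3.
Fitting a degree-3 polynomial gives g(t) = 2t³ - 3t² - 4t - 3.
Then g(-4) = -163.

-163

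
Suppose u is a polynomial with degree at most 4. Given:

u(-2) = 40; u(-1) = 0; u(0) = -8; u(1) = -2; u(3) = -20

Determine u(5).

Write u(m) = am^4 + bm³ + cm² + dm + e; the 5 given values yield a linear system in the 5 coefficients.
Solving, the leading coefficient vanishes, and u(m) = -3m³ + 7m² + 2m - 8.
Then u(5) = -198.

-198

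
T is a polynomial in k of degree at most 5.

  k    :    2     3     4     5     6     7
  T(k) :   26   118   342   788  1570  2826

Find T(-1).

2

Write T(k) = ak^5 + bk^4 + ck³ + dk² + ek + p; the 6 given values yield a linear system in the 6 coefficients.
Solving, the leading coefficient vanishes, and T(k) = k^4 + k³ + 2k² - 2k - 2.
Then T(-1) = 2.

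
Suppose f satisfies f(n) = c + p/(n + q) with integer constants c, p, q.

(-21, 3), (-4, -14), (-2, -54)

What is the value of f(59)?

(f(n) − c)(n + q) = p for each data point; the three points give a linear system in c and q, then p follows.
Solving: c = 6, q = 1, p = 60, so f(n) = 6 + 60/(n + 1).
Then f(59) = 6 + 60/60 = 7.

7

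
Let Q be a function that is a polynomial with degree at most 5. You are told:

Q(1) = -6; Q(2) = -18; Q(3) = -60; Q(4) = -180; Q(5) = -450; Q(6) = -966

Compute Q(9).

-5310

First differences: -12, -42, -120, -270, -516. Second differences: -30, -78, -150, -246. Third differences: -48, -72, -96. Fourth differences: -24, -24.
Level-4 differences are constant, so Q has degree 4.
Fitting a degree-4 polynomial gives Q(x) = -x^4 + 2x³ - 2x² - 5x.
Then Q(9) = -5310.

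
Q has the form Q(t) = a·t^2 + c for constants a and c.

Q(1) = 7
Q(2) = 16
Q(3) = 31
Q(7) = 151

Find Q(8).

From Q(1) = 7 and Q(2) = 16: 1a + c = 7 and 4a + c = 16.
Subtracting: 3a = 9, so a = 3; then c = 7 − 3·1 = 4.
So Q(t) = 3t² + 4, and Q(8) = 196.

196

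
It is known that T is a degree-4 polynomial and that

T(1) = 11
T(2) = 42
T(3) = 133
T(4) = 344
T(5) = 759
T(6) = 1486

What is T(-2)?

38

First differences: 31, 91, 211, 415, 727. Second differences: 60, 120, 204, 312. Third differences: 60, 84, 108. Fourth differences: 24, 24.
Level-4 differences are constant, so T has degree 4.
Fitting a degree-4 polynomial gives T(k) = k^4 + 5k² + k + 4.
Then T(-2) = 38.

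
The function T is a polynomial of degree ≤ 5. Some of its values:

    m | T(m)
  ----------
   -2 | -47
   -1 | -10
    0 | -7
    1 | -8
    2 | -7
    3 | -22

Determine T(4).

Write T(m) = am^5 + bm^4 + cm³ + dm² + em + p; the 6 given values yield a linear system in the 6 coefficients.
Solving, the leading coefficient vanishes, and T(m) = -m^4 + 3m³ - m² - 2m - 7.
Then T(4) = -95.

-95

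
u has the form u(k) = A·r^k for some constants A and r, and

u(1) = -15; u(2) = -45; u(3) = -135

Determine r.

Consecutive ratio: -45/(-15) = 3, and -135/(-45) = 3, so r = 3.
Then A·3^1 = -15 gives A = -5, and u(k) = -5·3^k.

3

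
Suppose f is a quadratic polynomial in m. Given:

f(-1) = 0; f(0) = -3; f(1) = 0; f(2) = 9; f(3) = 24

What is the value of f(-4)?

Write f(m) = am² + bm + c; the 5 given values yield a linear system in the 3 coefficients.
Solving, f(m) = 3m² - 3.
Then f(-4) = 45.

45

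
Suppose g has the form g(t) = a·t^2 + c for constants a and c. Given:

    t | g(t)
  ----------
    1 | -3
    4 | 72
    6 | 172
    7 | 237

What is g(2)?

12

From g(1) = -3 and g(4) = 72: 1a + c = -3 and 16a + c = 72.
Subtracting: 15a = 75, so a = 5; then c = -3 − 5·1 = -8.
So g(t) = 5t² − 8, and g(2) = 12.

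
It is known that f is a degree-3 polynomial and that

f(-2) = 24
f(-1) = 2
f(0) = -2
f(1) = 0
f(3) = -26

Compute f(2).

-4

Write f(x) = ax³ + bx² + cx + d; the 5 given values yield a linear system in the 4 coefficients.
Solving, f(x) = -2x³ + 3x² + x - 2.
Then f(2) = -4.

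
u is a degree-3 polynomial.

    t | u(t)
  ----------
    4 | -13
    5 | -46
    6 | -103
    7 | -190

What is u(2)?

Write u(t) = at³ + bt² + ct + d; the 4 given values yield a linear system in the 4 coefficients.
Solving, u(t) = -t³ + 3t² + t - 1.
Then u(2) = 5.

5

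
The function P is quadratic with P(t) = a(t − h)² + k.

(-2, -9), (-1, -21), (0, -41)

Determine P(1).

-69

First differences -12, -20; second difference -8 = 2a, so a = -4.
Expanding, the t-coefficient is −2ah = 8h; matching it to the data gives h = -3, and then k = -5.
So P(t) = -4(t + 3)² − 5.
P(1) = -4·4² − 5 = -69.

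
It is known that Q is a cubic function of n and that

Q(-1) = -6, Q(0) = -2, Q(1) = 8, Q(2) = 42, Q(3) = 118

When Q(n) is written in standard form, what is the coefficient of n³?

3

First differences: 4, 10, 34, 76. Second differences: 6, 24, 42. Third differences: 18, 18.
Level-3 differences are constant, so Q has degree 3.
Fitting a degree-3 polynomial gives Q(n) = 3n³ + 3n² + 4n - 2.
The coefficient of n³ is 3.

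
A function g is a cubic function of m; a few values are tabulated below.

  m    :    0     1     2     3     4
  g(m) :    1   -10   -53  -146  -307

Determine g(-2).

-1

Write g(m) = am³ + bm² + cm + d; the 5 given values yield a linear system in the 4 coefficients.
Solving, g(m) = -3m³ - 7m² - m + 1.
Then g(-2) = -1.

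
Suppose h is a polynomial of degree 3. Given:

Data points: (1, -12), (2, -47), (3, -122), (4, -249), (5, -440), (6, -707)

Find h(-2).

-27

First differences: -35, -75, -127, -191, -267. Second differences: -40, -52, -64, -76. Third differences: -12, -12, -12.
Level-3 differences are constant, so h has degree 3.
Fitting a degree-3 polynomial gives h(m) = -2m³ - 8m² + 3m - 5.
Then h(-2) = -27.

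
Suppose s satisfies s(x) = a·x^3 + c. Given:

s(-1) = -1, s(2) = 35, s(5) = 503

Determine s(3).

From s(-1) = -1 and s(2) = 35: -1a + c = -1 and 8a + c = 35.
Subtracting: 9a = 36, so a = 4; then c = -1 − 4·(-1) = 3.
So s(x) = 4x³ + 3, and s(3) = 111.

111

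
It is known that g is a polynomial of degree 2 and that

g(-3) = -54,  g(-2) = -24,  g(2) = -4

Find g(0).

Write g(x) = ax² + bx + c; the 3 given values yield a linear system in the 3 coefficients.
Solving, g(x) = -5x² + 5x + 6.
Then g(0) = 6.

6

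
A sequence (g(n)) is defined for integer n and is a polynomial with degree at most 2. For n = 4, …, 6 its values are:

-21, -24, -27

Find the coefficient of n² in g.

First differences: -3, -3.
Level-1 differences are constant, so g has degree 1.
Fitting a degree-1 polynomial gives g(n) = -3n - 9.
The coefficient of n² is 0.

0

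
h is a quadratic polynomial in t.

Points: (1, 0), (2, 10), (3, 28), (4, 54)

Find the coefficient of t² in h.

4

First differences: 10, 18, 26. Second differences: 8, 8.
Level-2 differences are constant, so h has degree 2.
Fitting a degree-2 polynomial gives h(t) = 4t² - 2t - 2.
The coefficient of t² is 4.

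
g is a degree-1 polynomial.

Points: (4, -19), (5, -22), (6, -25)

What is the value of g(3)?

First differences: -3, -3.
Level-1 differences are constant, so g has degree 1.
Fitting a degree-1 polynomial gives g(m) = -3m - 7.
Then g(3) = -16.

-16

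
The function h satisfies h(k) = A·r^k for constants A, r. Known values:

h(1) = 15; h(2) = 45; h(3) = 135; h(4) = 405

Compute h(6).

Consecutive ratio: 45/15 = 3, and 135/45 = 3, so r = 3.
Then A·3^1 = 15 gives A = 5, and h(k) = 5·3^k.
h(6) = 5·3^6 = 3645.

3645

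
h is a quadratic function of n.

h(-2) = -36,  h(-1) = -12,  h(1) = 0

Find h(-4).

-120

Write h(n) = an² + bn + c; the 3 given values yield a linear system in the 3 coefficients.
Solving, h(n) = -6n² + 6n.
Then h(-4) = -120.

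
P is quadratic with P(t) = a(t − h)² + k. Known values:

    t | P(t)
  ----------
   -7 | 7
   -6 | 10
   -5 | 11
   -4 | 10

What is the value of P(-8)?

2

First differences 3, 1, -1; second difference -2 = 2a, so a = -1.
Expanding, the t-coefficient is −2ah = 2h; matching it to the data gives h = -5, and then k = 11.
So P(t) = -1(t + 5)² + 11.
P(-8) = -1·(-3)² + 11 = 2.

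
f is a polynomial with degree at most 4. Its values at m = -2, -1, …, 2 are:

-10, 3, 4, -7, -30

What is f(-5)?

Write f(m) = am^4 + bm³ + cm² + dm + e; the 5 given values yield a linear system in the 5 coefficients.
Solving, the top 2 coefficients vanish, and f(m) = -6m² - 5m + 4.
Then f(-5) = -121.

-121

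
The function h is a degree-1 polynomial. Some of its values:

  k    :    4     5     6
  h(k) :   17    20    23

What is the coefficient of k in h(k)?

3

First differences: 3, 3.
Level-1 differences are constant, so h has degree 1.
Fitting a degree-1 polynomial gives h(k) = 3k + 5.
The coefficient of k is 3.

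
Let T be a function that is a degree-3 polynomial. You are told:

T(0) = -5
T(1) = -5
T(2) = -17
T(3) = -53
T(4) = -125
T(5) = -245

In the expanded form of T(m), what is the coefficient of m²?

0

Write T(m) = am³ + bm² + cm + d; the 6 given values yield a linear system in the 4 coefficients.
Solving, T(m) = -2m³ + 2m - 5.
The coefficient of m² is 0.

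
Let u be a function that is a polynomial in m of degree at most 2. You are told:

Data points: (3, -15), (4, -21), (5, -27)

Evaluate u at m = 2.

-9

First differences: -6, -6.
Level-1 differences are constant, so u has degree 1.
Fitting a degree-1 polynomial gives u(m) = -6m + 3.
Then u(2) = -9.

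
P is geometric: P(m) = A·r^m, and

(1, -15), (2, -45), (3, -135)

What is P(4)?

Consecutive ratio: -45/(-15) = 3, and -135/(-45) = 3, so r = 3.
Then A·3^1 = -15 gives A = -5, and P(m) = -5·3^m.
P(4) = -5·3^4 = -405.

-405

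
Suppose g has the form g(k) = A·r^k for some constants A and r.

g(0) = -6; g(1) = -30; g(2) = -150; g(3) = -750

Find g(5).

Consecutive ratio: -30/(-6) = 5, and -150/(-30) = 5, so r = 5.
Then A·5^0 = -6 gives A = -6, and g(k) = -6·5^k.
g(5) = -6·5^5 = -18750.

-18750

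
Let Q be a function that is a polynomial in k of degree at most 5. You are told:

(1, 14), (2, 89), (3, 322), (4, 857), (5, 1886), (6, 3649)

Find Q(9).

First differences: 75, 233, 535, 1029, 1763. Second differences: 158, 302, 494, 734. Third differences: 144, 192, 240. Fourth differences: 48, 48.
Level-4 differences are constant, so Q has degree 4.
Fitting a degree-4 polynomial gives Q(k) = 2k^4 + 4k³ + 5k² + 2k + 1.
Then Q(9) = 16462.

16462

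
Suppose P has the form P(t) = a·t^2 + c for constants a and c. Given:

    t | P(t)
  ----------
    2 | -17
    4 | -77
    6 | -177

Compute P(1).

From P(2) = -17 and P(4) = -77: 4a + c = -17 and 16a + c = -77.
Subtracting: 12a = -60, so a = -5; then c = -17 − (-5)·4 = 3.
So P(t) = -5t² + 3, and P(1) = -2.

-2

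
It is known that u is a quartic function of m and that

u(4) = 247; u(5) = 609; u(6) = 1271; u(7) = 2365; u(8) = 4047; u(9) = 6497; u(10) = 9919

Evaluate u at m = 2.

First differences: 362, 662, 1094, 1682, 2450, 3422. Second differences: 300, 432, 588, 768, 972. Third differences: 132, 156, 180, 204. Fourth differences: 24, 24, 24.
Level-4 differences are constant, so u has degree 4.
Fitting a degree-4 polynomial gives u(m) = m^4 - m² + 2m - 1.
Then u(2) = 15.

15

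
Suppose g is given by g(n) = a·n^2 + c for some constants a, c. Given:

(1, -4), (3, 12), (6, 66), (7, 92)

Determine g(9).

From g(1) = -4 and g(3) = 12: 1a + c = -4 and 9a + c = 12.
Subtracting: 8a = 16, so a = 2; then c = -4 − 2·1 = -6.
So g(n) = 2n² − 6, and g(9) = 156.

156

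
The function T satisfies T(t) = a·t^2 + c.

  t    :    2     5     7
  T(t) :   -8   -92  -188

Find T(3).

From T(2) = -8 and T(5) = -92: 4a + c = -8 and 25a + c = -92.
Subtracting: 21a = -84, so a = -4; then c = -8 − (-4)·4 = 8.
So T(t) = -4t² + 8, and T(3) = -28.

-28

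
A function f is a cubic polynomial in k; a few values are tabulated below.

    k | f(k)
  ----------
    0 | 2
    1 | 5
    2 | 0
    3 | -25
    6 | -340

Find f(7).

Write f(k) = ak³ + bk² + ck + d; the 5 given values yield a linear system in the 4 coefficients.
Solving, f(k) = -2k³ + 2k² + 3k + 2.
Then f(7) = -565.

-565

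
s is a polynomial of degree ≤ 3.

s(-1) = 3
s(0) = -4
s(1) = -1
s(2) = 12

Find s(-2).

20

First differences: -7, 3, 13. Second differences: 10, 10.
Level-2 differences are constant, so s has degree 2.
Fitting a degree-2 polynomial gives s(k) = 5k² - 2k - 4.
Then s(-2) = 20.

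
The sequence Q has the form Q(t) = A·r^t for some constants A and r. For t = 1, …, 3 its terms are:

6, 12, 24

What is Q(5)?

Consecutive ratio: 12/6 = 2, and 24/12 = 2, so r = 2.
Then A·2^1 = 6 gives A = 3, and Q(t) = 3·2^t.
Q(5) = 3·2^5 = 96.

96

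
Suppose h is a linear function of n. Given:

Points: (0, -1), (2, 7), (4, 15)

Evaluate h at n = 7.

27

Write h(n) = an + b; the 3 given values yield a linear system in the 2 coefficients.
Solving, h(n) = 4n - 1.
Then h(7) = 27.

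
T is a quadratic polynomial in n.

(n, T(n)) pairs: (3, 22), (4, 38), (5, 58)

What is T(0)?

-2

Write T(n) = an² + bn + c; the 3 given values yield a linear system in the 3 coefficients.
Solving, T(n) = 2n² + 2n - 2.
The constant term is T(0) = -2.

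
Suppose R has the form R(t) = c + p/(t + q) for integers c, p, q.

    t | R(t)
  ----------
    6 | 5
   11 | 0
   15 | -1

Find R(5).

(R(t) − c)(t + q) = p for each data point; the three points give a linear system in c and q, then p follows.
Solving: c = -3, q = -3, p = 24, so R(t) = -3 + 24/(t − 3).
Then R(5) = -3 + 24/2 = 9.

9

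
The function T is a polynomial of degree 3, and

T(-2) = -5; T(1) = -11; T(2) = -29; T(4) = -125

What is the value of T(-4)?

Write T(t) = at³ + bt² + ct + d; the 4 given values yield a linear system in the 4 coefficients.
Solving, T(t) = -t³ - 3t² - 2t - 5.
Then T(-4) = 19.

19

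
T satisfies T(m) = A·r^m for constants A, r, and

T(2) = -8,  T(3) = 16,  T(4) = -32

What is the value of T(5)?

Consecutive ratio: 16/(-8) = -2, and -32/16 = -2, so r = -2.
Then A·(-2)^2 = -8 gives A = -2, and T(m) = -2·(-2)^m.
T(5) = -2·(-2)^5 = 64.

64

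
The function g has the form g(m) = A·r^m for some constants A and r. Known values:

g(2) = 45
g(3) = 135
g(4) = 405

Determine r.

3

Consecutive ratio: 135/45 = 3, and 405/135 = 3, so r = 3.
Then A·3^2 = 45 gives A = 5, and g(m) = 5·3^m.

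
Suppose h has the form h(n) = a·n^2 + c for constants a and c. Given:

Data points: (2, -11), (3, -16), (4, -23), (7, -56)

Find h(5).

From h(2) = -11 and h(3) = -16: 4a + c = -11 and 9a + c = -16.
Subtracting: 5a = -5, so a = -1; then c = -11 − (-1)·4 = -7.
So h(n) = -1n² − 7, and h(5) = -32.

-32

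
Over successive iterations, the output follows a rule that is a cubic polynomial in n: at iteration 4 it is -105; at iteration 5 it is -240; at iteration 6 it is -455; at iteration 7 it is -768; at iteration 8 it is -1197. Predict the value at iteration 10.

Write the value at n as Q(n).
First differences: -135, -215, -313, -429. Second differences: -80, -98, -116. Third differences: -18, -18.
Level-3 differences are constant, so Q has degree 3.
Fitting a degree-3 polynomial gives Q(n) = -3n³ + 5n² + 3n - 5.
Then Q(10) = -2475.

-2475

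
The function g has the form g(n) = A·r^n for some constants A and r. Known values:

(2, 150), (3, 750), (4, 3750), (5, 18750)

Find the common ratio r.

5

Consecutive ratio: 750/150 = 5, and 3750/750 = 5, so r = 5.
Then A·5^2 = 150 gives A = 6, and g(n) = 6·5^n.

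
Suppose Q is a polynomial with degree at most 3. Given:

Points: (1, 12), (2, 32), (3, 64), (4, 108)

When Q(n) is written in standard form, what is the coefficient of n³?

0

First differences: 20, 32, 44. Second differences: 12, 12.
Level-2 differences are constant, so Q has degree 2.
Fitting a degree-2 polynomial gives Q(n) = 6n² + 2n + 4.
The coefficient of n³ is 0.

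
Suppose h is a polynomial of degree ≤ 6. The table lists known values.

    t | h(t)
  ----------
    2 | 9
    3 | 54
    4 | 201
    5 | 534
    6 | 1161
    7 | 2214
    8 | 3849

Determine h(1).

6

First differences: 45, 147, 333, 627, 1053, 1635. Second differences: 102, 186, 294, 426, 582. Third differences: 84, 108, 132, 156. Fourth differences: 24, 24, 24.
Level-4 differences are constant, so h has degree 4.
Fitting a degree-4 polynomial gives h(t) = t^4 - 4t² + 9.
Then h(1) = 6.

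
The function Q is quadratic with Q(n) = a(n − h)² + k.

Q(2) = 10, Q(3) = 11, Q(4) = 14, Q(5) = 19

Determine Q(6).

26

First differences 1, 3, 5; second difference 2 = 2a, so a = 1.
Expanding, the n-coefficient is −2ah = -2h; matching it to the data gives h = 2, and then k = 10.
So Q(n) = 1(n − 2)² + 10.
Q(6) = 1·4² + 10 = 26.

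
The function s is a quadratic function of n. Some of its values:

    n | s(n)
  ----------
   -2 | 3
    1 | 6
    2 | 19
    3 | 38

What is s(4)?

63

Write s(n) = an² + bn + c; the 4 given values yield a linear system in the 3 coefficients.
Solving, s(n) = 3n² + 4n - 1.
Then s(4) = 63.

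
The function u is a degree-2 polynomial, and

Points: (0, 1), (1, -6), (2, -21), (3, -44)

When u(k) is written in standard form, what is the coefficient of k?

-3

First differences: -7, -15, -23. Second differences: -8, -8.
Level-2 differences are constant, so u has degree 2.
Fitting a degree-2 polynomial gives u(k) = -4k² - 3k + 1.
The coefficient of k is -3.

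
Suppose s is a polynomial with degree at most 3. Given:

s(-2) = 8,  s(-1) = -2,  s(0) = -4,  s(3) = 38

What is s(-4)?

52

Write s(k) = ak³ + bk² + ck + d; the 4 given values yield a linear system in the 4 coefficients.
Solving, the leading coefficient vanishes, and s(k) = 4k² + 2k - 4.
Then s(-4) = 52.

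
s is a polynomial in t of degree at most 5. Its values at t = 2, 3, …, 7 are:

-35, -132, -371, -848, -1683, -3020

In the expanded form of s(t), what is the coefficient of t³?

-2

First differences: -97, -239, -477, -835, -1337. Second differences: -142, -238, -358, -502. Third differences: -96, -120, -144. Fourth differences: -24, -24.
Level-4 differences are constant, so s has degree 4.
Fitting a degree-4 polynomial gives s(t) = -t^4 - 2t³ + 2t² - 4t - 3.
The coefficient of t³ is -2.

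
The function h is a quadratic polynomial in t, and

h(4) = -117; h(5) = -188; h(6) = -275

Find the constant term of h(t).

7

Write h(t) = at² + bt + c; the 3 given values yield a linear system in the 3 coefficients.
Solving, h(t) = -8t² + t + 7.
The constant term is h(0) = 7.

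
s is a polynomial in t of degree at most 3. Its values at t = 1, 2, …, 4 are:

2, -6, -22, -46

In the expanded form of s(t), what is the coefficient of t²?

First differences: -8, -16, -24. Second differences: -8, -8.
Level-2 differences are constant, so s has degree 2.
Fitting a degree-2 polynomial gives s(t) = -4t² + 4t + 2.
The coefficient of t² is -4.

-4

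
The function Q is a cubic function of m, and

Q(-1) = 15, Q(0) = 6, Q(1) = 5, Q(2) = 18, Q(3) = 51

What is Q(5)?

201

First differences: -9, -1, 13, 33. Second differences: 8, 14, 20. Third differences: 6, 6.
Level-3 differences are constant, so Q has degree 3.
Fitting a degree-3 polynomial gives Q(m) = m³ + 4m² - 6m + 6.
Then Q(5) = 201.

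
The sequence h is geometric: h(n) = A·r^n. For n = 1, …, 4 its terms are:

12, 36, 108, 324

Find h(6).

2916

Consecutive ratio: 36/12 = 3, and 108/36 = 3, so r = 3.
Then A·3^1 = 12 gives A = 4, and h(n) = 4·3^n.
h(6) = 4·3^6 = 2916.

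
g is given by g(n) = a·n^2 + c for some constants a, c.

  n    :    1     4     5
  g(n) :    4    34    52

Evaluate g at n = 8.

130

From g(1) = 4 and g(4) = 34: 1a + c = 4 and 16a + c = 34.
Subtracting: 15a = 30, so a = 2; then c = 4 − 2·1 = 2.
So g(n) = 2n² + 2, and g(8) = 130.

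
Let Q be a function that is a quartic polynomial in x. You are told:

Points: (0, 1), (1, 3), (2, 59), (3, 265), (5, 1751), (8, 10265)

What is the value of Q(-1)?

Write Q(x) = ax^4 + bx³ + cx² + dx + e; the 6 given values yield a linear system in the 5 coefficients.
Solving, Q(x) = 2x^4 + 4x³ + x² - 5x + 1.
Then Q(-1) = 5.

5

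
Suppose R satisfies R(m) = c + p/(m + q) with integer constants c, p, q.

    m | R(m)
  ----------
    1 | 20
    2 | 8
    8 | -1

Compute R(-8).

(R(m) − c)(m + q) = p for each data point; the three points give a linear system in c and q, then p follows.
Solving: c = -4, q = 0, p = 24, so R(m) = -4 + 24/(m + 0).
Then R(-8) = -4 + 24/(-8) = -7.

-7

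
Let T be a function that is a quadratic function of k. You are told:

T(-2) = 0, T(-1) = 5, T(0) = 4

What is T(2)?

Write T(k) = ak² + bk + c; the 3 given values yield a linear system in the 3 coefficients.
Solving, T(k) = -3k² - 4k + 4.
Then T(2) = -16.

-16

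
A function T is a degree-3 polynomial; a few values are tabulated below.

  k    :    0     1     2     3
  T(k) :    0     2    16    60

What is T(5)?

Write T(k) = ak³ + bk² + ck + d; the 4 given values yield a linear system in the 4 coefficients.
Solving, T(k) = 3k³ - 3k² + 2k.
Then T(5) = 310.

310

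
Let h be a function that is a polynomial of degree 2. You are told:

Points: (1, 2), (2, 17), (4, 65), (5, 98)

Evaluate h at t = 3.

38

Write h(t) = at² + bt + c; the 4 given values yield a linear system in the 3 coefficients.
Solving, h(t) = 3t² + 6t - 7.
Then h(3) = 38.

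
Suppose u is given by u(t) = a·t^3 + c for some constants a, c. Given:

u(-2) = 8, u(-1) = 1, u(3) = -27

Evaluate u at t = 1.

-1

From u(-2) = 8 and u(-1) = 1: -8a + c = 8 and -1a + c = 1.
Subtracting: 7a = -7, so a = -1; then c = 8 − (-1)·(-8) = 0.
So u(t) = -1t³ + 0, and u(1) = -1.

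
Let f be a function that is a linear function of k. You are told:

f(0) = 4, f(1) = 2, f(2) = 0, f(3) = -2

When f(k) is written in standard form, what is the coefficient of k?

Write f(k) = ak + b; the 4 given values yield a linear system in the 2 coefficients.
Solving, f(k) = -2k + 4.
The coefficient of k is -2.

-2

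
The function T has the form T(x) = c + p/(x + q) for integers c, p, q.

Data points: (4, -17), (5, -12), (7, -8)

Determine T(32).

-3

(T(x) − c)(x + q) = p for each data point; the three points give a linear system in c and q, then p follows.
Solving: c = -2, q = -2, p = -30, so T(x) = -2 − 30/(x − 2).
Then T(32) = -2 − 30/30 = -3.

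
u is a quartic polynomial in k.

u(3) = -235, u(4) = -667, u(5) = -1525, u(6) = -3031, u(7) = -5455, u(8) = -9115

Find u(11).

First differences: -432, -858, -1506, -2424, -3660. Second differences: -426, -648, -918, -1236. Third differences: -222, -270, -318. Fourth differences: -48, -48.
Level-4 differences are constant, so u has degree 4.
Fitting a degree-4 polynomial gives u(k) = -2k^4 - k³ - 7k² + 4k + 5.
Then u(11) = -31411.

-31411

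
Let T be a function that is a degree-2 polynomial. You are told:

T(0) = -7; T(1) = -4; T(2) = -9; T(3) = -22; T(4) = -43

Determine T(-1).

First differences: 3, -5, -13, -21. Second differences: -8, -8, -8.
Level-2 differences are constant, so T has degree 2.
Fitting a degree-2 polynomial gives T(m) = -4m² + 7m - 7.
Then T(-1) = -18.

-18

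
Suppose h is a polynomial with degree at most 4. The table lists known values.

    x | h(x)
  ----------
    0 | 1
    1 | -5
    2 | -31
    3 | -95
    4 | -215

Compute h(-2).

Write h(x) = ax^4 + bx³ + cx² + dx + e; the 5 given values yield a linear system in the 5 coefficients.
Solving, the leading coefficient vanishes, and h(x) = -3x³ - x² - 2x + 1.
Then h(-2) = 25.

25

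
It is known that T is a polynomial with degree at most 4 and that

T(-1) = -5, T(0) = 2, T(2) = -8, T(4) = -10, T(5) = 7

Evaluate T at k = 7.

107

Write T(k) = ak^4 + bk³ + ck² + dk + e; the 5 given values yield a linear system in the 5 coefficients.
Solving, the leading coefficient vanishes, and T(k) = k³ - 5k² + k + 2.
Then T(7) = 107.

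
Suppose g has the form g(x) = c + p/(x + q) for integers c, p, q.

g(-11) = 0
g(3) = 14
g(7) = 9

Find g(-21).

(g(x) − c)(x + q) = p for each data point; the three points give a linear system in c and q, then p follows.
Solving: c = 4, q = 1, p = 40, so g(x) = 4 + 40/(x + 1).
Then g(-21) = 4 + 40/(-20) = 2.

2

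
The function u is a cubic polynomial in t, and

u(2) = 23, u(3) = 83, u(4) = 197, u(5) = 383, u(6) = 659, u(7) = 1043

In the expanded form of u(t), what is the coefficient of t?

3

First differences: 60, 114, 186, 276, 384. Second differences: 54, 72, 90, 108. Third differences: 18, 18, 18.
Level-3 differences are constant, so u has degree 3.
Fitting a degree-3 polynomial gives u(t) = 3t³ + 3t - 7.
The coefficient of t is 3.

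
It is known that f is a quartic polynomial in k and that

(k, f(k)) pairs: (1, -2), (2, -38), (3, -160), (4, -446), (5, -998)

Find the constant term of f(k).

Write f(k) = ak^4 + bk³ + ck² + dk + e; the 5 given values yield a linear system in the 5 coefficients.
Solving, f(k) = -k^4 - 3k³ + 2.
The constant term is f(0) = 2.

2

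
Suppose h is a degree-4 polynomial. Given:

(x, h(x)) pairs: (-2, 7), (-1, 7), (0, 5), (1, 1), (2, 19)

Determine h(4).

337

Write h(x) = ax^4 + bx³ + cx² + dx + e; the 5 given values yield a linear system in the 5 coefficients.
Solving, h(x) = x^4 + 2x³ - 2x² - 5x + 5.
Then h(4) = 337.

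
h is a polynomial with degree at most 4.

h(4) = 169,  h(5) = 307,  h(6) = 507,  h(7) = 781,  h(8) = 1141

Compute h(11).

Write h(m) = am^4 + bm³ + cm² + dm + e; the 5 given values yield a linear system in the 5 coefficients.
Solving, the leading coefficient vanishes, and h(m) = 2m³ + m² + 7m - 3.
Then h(11) = 2857.

2857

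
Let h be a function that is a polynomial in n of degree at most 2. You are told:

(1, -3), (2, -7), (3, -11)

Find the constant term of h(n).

Write h(n) = an² + bn + c; the 3 given values yield a linear system in the 3 coefficients.
Solving, the leading coefficient vanishes, and h(n) = -4n + 1.
The constant term is h(0) = 1.

1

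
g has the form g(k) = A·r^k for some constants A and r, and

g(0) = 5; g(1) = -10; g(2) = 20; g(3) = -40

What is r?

-2

Consecutive ratio: -10/5 = -2, and 20/(-10) = -2, so r = -2.
Then A·(-2)^0 = 5 gives A = 5, and g(k) = 5·(-2)^k.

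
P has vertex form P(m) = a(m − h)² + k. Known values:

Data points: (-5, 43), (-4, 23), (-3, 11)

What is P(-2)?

First differences -20, -12; second difference 8 = 2a, so a = 4.
Expanding, the m-coefficient is −2ah = -8h; matching it to the data gives h = -2, and then k = 7.
So P(m) = 4(m + 2)² + 7.
P(-2) = 4·0² + 7 = 7.

7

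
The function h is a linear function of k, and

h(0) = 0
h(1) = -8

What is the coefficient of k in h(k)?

Write h(k) = ak + b; the 2 given values yield a linear system in the 2 coefficients.
Solving, h(k) = -8k.
The coefficient of k is -8.

-8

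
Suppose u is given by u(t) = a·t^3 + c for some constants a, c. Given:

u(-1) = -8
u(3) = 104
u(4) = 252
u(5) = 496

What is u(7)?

1368

From u(-1) = -8 and u(3) = 104: -1a + c = -8 and 27a + c = 104.
Subtracting: 28a = 112, so a = 4; then c = -8 − 4·(-1) = -4.
So u(t) = 4t³ − 4, and u(7) = 1368.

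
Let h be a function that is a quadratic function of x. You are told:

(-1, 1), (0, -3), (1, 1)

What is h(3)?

33

Write h(x) = ax² + bx + c; the 3 given values yield a linear system in the 3 coefficients.
Solving, h(x) = 4x² - 3.
Then h(3) = 33.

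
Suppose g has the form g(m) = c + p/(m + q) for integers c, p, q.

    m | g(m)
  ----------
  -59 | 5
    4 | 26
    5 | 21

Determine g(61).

7

(g(m) − c)(m + q) = p for each data point; the three points give a linear system in c and q, then p follows.
Solving: c = 6, q = -1, p = 60, so g(m) = 6 + 60/(m − 1).
Then g(61) = 6 + 60/60 = 7.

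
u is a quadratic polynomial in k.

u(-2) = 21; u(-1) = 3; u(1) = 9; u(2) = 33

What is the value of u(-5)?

159

Write u(k) = ak² + bk + c; the 4 given values yield a linear system in the 3 coefficients.
Solving, u(k) = 7k² + 3k - 1.
Then u(-5) = 159.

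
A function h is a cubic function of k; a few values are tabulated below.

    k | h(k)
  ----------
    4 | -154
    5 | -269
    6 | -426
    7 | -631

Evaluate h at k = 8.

Write h(k) = ak³ + bk² + ck + d; the 4 given values yield a linear system in the 4 coefficients.
Solving, h(k) = -k³ - 6k² + 6.
Then h(8) = -890.

-890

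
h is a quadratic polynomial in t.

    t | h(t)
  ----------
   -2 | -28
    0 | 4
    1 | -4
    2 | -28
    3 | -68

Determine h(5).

-196

Write h(t) = at² + bt + c; the 5 given values yield a linear system in the 3 coefficients.
Solving, h(t) = -8t² + 4.
Then h(5) = -196.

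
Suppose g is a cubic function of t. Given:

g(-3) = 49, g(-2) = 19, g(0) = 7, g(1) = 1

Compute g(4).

Write g(t) = at³ + bt² + ct + d; the 4 given values yield a linear system in the 4 coefficients.
Solving, g(t) = -2t³ - 2t² - 2t + 7.
Then g(4) = -161.

-161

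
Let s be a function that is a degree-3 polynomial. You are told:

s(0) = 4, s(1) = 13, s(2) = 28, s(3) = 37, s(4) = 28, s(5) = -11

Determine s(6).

-92

First differences: 9, 15, 9, -9, -39. Second differences: 6, -6, -18, -30. Third differences: -12, -12, -12.
Level-3 differences are constant, so s has degree 3.
Fitting a degree-3 polynomial gives s(k) = -2k³ + 9k² + 2k + 4.
Then s(6) = -92.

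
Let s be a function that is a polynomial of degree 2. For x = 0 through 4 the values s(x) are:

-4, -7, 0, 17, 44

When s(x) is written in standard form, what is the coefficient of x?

First differences: -3, 7, 17, 27. Second differences: 10, 10, 10.
Level-2 differences are constant, so s has degree 2.
Fitting a degree-2 polynomial gives s(x) = 5x² - 8x - 4.
The coefficient of x is -8.

-8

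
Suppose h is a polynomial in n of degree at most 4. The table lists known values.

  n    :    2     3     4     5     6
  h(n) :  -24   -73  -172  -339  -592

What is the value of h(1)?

First differences: -49, -99, -167, -253. Second differences: -50, -68, -86. Third differences: -18, -18.
Level-3 differences are constant, so h has degree 3.
Fitting a degree-3 polynomial gives h(n) = -3n³ + 2n² - 2n - 4.
Then h(1) = -7.

-7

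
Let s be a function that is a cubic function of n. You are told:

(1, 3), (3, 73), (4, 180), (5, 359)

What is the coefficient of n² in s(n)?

Write s(n) = an³ + bn² + cn + d; the 4 given values yield a linear system in the 4 coefficients.
Solving, s(n) = 3n³ - 4n + 4.
The coefficient of n² is 0.

0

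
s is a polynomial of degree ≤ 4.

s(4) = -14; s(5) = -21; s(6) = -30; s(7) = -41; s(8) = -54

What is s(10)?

-86

First differences: -7, -9, -11, -13. Second differences: -2, -2, -2.
Level-2 differences are constant, so s has degree 2.
Fitting a degree-2 polynomial gives s(x) = -x² + 2x - 6.
Then s(10) = -86.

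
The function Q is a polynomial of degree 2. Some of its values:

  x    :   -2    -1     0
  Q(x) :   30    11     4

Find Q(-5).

Write Q(x) = ax² + bx + c; the 3 given values yield a linear system in the 3 coefficients.
Solving, Q(x) = 6x² - x + 4.
Then Q(-5) = 159.

159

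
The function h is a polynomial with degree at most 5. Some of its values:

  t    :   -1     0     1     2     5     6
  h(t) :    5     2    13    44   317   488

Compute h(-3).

29

Write h(t) = at^5 + bt^4 + ct³ + dt² + et + p; the 6 given values yield a linear system in the 6 coefficients.
Solving, the top 2 coefficients vanish, and h(t) = t³ + 7t² + 3t + 2.
Then h(-3) = 29.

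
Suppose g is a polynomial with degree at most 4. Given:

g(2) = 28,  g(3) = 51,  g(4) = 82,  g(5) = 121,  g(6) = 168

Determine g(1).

First differences: 23, 31, 39, 47. Second differences: 8, 8, 8.
Level-2 differences are constant, so g has degree 2.
Fitting a degree-2 polynomial gives g(n) = 4n² + 3n + 6.
Then g(1) = 13.

13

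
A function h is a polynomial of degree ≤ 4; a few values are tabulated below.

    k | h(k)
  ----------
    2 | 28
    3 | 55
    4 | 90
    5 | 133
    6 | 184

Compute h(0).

Write h(k) = ak^4 + bk³ + ck² + dk + e; the 5 given values yield a linear system in the 5 coefficients.
Solving, the top 2 coefficients vanish, and h(k) = 4k² + 7k - 2.
Then h(0) = -2.

-2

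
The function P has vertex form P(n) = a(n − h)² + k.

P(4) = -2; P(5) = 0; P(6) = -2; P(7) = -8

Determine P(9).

First differences 2, -2, -6; second difference -4 = 2a, so a = -2.
Expanding, the n-coefficient is −2ah = 4h; matching it to the data gives h = 5, and then k = 0.
So P(n) = -2(n − 5)² + 0.
P(9) = -2·4² + 0 = -32.

-32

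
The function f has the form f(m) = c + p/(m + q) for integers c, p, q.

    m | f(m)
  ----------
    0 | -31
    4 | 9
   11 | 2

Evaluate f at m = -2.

-11

(f(m) − c)(m + q) = p for each data point; the three points give a linear system in c and q, then p follows.
Solving: c = -1, q = -1, p = 30, so f(m) = -1 + 30/(m − 1).
Then f(-2) = -1 + 30/(-3) = -11.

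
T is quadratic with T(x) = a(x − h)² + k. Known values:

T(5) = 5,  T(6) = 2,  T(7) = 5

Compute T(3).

29

First differences -3, 3; second difference 6 = 2a, so a = 3.
Expanding, the x-coefficient is −2ah = -6h; matching it to the data gives h = 6, and then k = 2.
So T(x) = 3(x − 6)² + 2.
T(3) = 3·(-3)² + 2 = 29.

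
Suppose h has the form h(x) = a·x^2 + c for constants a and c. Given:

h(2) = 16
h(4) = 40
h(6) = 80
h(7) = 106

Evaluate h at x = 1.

10

From h(2) = 16 and h(4) = 40: 4a + c = 16 and 16a + c = 40.
Subtracting: 12a = 24, so a = 2; then c = 16 − 2·4 = 8.
So h(x) = 2x² + 8, and h(1) = 10.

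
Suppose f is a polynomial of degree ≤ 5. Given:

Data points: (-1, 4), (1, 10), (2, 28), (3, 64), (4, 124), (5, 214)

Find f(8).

Write f(t) = at^5 + bt^4 + ct³ + dt² + et + p; the 6 given values yield a linear system in the 6 coefficients.
Solving, the top 2 coefficients vanish, and f(t) = t³ + 3t² + 2t + 4.
Then f(8) = 724.

724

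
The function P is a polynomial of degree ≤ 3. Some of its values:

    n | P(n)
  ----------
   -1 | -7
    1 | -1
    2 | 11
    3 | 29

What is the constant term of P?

-7

Write P(n) = an³ + bn² + cn + d; the 4 given values yield a linear system in the 4 coefficients.
Solving, the leading coefficient vanishes, and P(n) = 3n² + 3n - 7.
The constant term is P(0) = -7.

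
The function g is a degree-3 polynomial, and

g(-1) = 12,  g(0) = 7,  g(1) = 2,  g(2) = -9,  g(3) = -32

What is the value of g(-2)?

23

First differences: -5, -5, -11, -23. Second differences: 0, -6, -12. Third differences: -6, -6.
Level-3 differences are constant, so g has degree 3.
Fitting a degree-3 polynomial gives g(t) = -t³ - 4t + 7.
Then g(-2) = 23.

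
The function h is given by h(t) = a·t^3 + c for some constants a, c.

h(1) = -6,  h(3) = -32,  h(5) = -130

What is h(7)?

-348

From h(1) = -6 and h(3) = -32: 1a + c = -6 and 27a + c = -32.
Subtracting: 26a = -26, so a = -1; then c = -6 − (-1)·1 = -5.
So h(t) = -1t³ − 5, and h(7) = -348.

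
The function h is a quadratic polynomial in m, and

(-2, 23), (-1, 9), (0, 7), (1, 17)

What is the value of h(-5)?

Write h(m) = am² + bm + c; the 4 given values yield a linear system in the 3 coefficients.
Solving, h(m) = 6m² + 4m + 7.
Then h(-5) = 137.

137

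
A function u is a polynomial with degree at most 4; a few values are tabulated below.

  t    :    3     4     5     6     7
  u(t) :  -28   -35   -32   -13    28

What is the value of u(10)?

First differences: -7, 3, 19, 41. Second differences: 10, 16, 22. Third differences: 6, 6.
Level-3 differences are constant, so u has degree 3.
Fitting a degree-3 polynomial gives u(t) = t³ - 7t² + 5t - 7.
Then u(10) = 343.

343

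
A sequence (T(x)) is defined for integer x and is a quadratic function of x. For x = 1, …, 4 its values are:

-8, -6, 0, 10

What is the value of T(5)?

24

First differences: 2, 6, 10. Second differences: 4, 4.
Level-2 differences are constant, so T has degree 2.
Fitting a degree-2 polynomial gives T(x) = 2x² - 4x - 6.
Then T(5) = 24.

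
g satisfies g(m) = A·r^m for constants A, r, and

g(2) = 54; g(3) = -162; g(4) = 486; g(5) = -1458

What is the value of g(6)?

Consecutive ratio: -162/54 = -3, and 486/(-162) = -3, so r = -3.
Then A·(-3)^2 = 54 gives A = 6, and g(m) = 6·(-3)^m.
g(6) = 6·(-3)^6 = 4374.

4374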